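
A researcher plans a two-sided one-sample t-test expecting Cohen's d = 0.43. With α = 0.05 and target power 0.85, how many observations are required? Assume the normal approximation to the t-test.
n = 49

Sample size formula (one-sample t-test, normal approximation):
n = ((z_{α/2} + z_β) / d)²

z_{α/2} = 1.960 (for α = 0.05, two-sided)
z_β = 1.036 (for power = 0.85)
d = 0.43

n = ((1.960 + 1.036) / 0.43)²
n = (6.967)²
n ≈ 48.54
Round up to the next whole number: n = 49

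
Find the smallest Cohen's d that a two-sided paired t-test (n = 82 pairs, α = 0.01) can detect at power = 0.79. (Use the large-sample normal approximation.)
d ≈ 0.37

Minimum detectable effect (paired t-test, normal approximation):
d = (z_{α/2} + z_β) / √n
d = (2.576 + 0.806) / √82
d = 3.382 / 9.055
d ≈ 0.37

By Cohen's convention (0.2 small / 0.5 medium / 0.8 large): small effect.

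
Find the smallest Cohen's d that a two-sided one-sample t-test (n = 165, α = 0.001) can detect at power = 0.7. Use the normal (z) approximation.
d ≈ 0.30

Minimum detectable effect (one-sample t-test, normal approximation):
d = (z_{α/2} + z_β) / √n
d = (3.291 + 0.524) / √165
d = 3.815 / 12.845
d ≈ 0.30

By Cohen's convention (0.2 small / 0.5 medium / 0.8 large): small effect.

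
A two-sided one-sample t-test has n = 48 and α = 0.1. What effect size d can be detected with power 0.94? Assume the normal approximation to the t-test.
d ≈ 0.46

Minimum detectable effect (one-sample t-test, normal approximation):
d = (z_{α/2} + z_β) / √n
d = (1.645 + 1.555) / √48
d = 3.200 / 6.928
d ≈ 0.46

By Cohen's convention (0.2 small / 0.5 medium / 0.8 large): small effect.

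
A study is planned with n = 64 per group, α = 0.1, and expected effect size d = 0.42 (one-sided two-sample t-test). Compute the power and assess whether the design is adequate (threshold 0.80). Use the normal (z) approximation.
Power ≈ 0.86; the study is adequately powered (power ≥ 0.80)

Power calculation (two-sample t-test, normal approximation):
z_β = d · √(n/2) - z_α
z_β = 0.42 · √(64/2) - 1.282
z_β = 0.42 · 5.657 - 1.282
z_β = 1.094

Power = Φ(z_β) = Φ(1.094) ≈ 0.863

Effect size d = 0.42 is small by Cohen's convention (0.2/0.5/0.8).

Threshold: power ≥ 0.80 is conventionally adequate.
Power ≈ 0.86 → the study is adequately powered (power ≥ 0.80).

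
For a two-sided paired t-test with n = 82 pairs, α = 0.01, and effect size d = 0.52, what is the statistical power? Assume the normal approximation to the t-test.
Power ≈ 0.98

Power calculation (paired t-test, normal approximation):
z_β = d · √n - z_{α/2}
z_β = 0.52 · √82 - 2.576
z_β = 0.52 · 9.055 - 2.576
z_β = 2.133

Power = Φ(z_β) = Φ(2.133) ≈ 0.984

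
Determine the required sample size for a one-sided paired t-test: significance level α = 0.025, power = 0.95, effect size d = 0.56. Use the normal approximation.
n = 42 pairs

Sample size formula (paired t-test, normal approximation):
n = ((z_α + z_β) / d)²

z_α = 1.960 (for α = 0.025, one-sided)
z_β = 1.645 (for power = 0.95)
d = 0.56

n = ((1.960 + 1.645) / 0.56)²
n = (6.438)²
n ≈ 41.45
Round up to the next whole number: n = 42 pairs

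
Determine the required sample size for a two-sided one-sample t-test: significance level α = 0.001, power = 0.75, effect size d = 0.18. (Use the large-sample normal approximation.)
n = 486

Sample size formula (one-sample t-test, normal approximation):
n = ((z_{α/2} + z_β) / d)²

z_{α/2} = 3.291 (for α = 0.001, two-sided)
z_β = 0.674 (for power = 0.75)
d = 0.18

n = ((3.291 + 0.674) / 0.18)²
n = (22.028)²
n ≈ 485.23
Round up to the next whole number: n = 486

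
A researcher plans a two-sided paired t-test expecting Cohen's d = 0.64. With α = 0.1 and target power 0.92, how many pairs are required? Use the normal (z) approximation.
n = 23 pairs

Sample size formula (paired t-test, normal approximation):
n = ((z_{α/2} + z_β) / d)²

z_{α/2} = 1.645 (for α = 0.1, two-sided)
z_β = 1.405 (for power = 0.92)
d = 0.64

n = ((1.645 + 1.405) / 0.64)²
n = (4.766)²
n ≈ 22.71
Round up to the next whole number: n = 23 pairs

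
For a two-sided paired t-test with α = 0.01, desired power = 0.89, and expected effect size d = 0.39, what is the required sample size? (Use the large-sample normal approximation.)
n = 96 pairs

Sample size formula (paired t-test, normal approximation):
n = ((z_{α/2} + z_β) / d)²

z_{α/2} = 2.576 (for α = 0.01, two-sided)
z_β = 1.227 (for power = 0.89)
d = 0.39

n = ((2.576 + 1.227) / 0.39)²
n = (9.751)²
n ≈ 95.08
Round up to the next whole number: n = 96 pairs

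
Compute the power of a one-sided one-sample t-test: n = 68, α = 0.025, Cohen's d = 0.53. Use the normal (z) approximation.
Power ≈ 0.99

Power calculation (one-sample t-test, normal approximation):
z_β = d · √n - z_α
z_β = 0.53 · √68 - 1.960
z_β = 0.53 · 8.246 - 1.960
z_β = 2.411

Power = Φ(z_β) = Φ(2.411) ≈ 0.992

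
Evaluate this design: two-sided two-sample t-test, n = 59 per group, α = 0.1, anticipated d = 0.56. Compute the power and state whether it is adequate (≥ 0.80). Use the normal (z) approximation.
Power ≈ 0.92; the study is adequately powered (power ≥ 0.80)

Power calculation (two-sample t-test, normal approximation):
z_β = d · √(n/2) - z_{α/2}
z_β = 0.56 · √(59/2) - 1.645
z_β = 0.56 · 5.431 - 1.645
z_β = 1.397

Power = Φ(z_β) = Φ(1.397) ≈ 0.919

Effect size d = 0.56 is medium by Cohen's convention (0.2/0.5/0.8).

Threshold: power ≥ 0.80 is conventionally adequate.
Power ≈ 0.92 → the study is adequately powered (power ≥ 0.80).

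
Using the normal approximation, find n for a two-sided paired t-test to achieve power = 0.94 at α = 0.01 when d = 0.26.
n = 253 pairs

Sample size formula (paired t-test, normal approximation):
n = ((z_{α/2} + z_β) / d)²

z_{α/2} = 2.576 (for α = 0.01, two-sided)
z_β = 1.555 (for power = 0.94)
d = 0.26

n = ((2.576 + 1.555) / 0.26)²
n = (15.888)²
n ≈ 252.43
Round up to the next whole number: n = 253 pairs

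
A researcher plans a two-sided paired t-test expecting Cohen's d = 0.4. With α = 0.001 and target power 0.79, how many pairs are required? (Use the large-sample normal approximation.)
n = 105 pairs

Sample size formula (paired t-test, normal approximation):
n = ((z_{α/2} + z_β) / d)²

z_{α/2} = 3.291 (for α = 0.001, two-sided)
z_β = 0.806 (for power = 0.79)
d = 0.4

n = ((3.291 + 0.806) / 0.4)²
n = (10.243)²
n ≈ 104.92
Round up to the next whole number: n = 105 pairs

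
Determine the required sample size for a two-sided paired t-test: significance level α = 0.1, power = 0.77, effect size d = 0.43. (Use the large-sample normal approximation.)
n = 31 pairs

Sample size formula (paired t-test, normal approximation):
n = ((z_{α/2} + z_β) / d)²

z_{α/2} = 1.645 (for α = 0.1, two-sided)
z_β = 0.739 (for power = 0.77)
d = 0.43

n = ((1.645 + 0.739) / 0.43)²
n = (5.544)²
n ≈ 30.74
Round up to the next whole number: n = 31 pairs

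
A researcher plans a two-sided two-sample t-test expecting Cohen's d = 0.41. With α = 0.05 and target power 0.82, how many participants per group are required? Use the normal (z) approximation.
n = 99 per group

Sample size formula (two-sample t-test, normal approximation):
n = 2 · ((z_{α/2} + z_β) / d)²

z_{α/2} = 1.960 (for α = 0.05, two-sided)
z_β = 0.915 (for power = 0.82)
d = 0.41

n = 2 · ((1.960 + 0.915) / 0.41)²
n = 2 · (7.012)²
n ≈ 98.34
Round up to the next whole number: n = 99 per group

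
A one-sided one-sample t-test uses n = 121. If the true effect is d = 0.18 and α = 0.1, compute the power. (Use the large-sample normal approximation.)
Power ≈ 0.76

Power calculation (one-sample t-test, normal approximation):
z_β = d · √n - z_α
z_β = 0.18 · √121 - 1.282
z_β = 0.18 · 11.000 - 1.282
z_β = 0.698

Power = Φ(z_β) = Φ(0.698) ≈ 0.758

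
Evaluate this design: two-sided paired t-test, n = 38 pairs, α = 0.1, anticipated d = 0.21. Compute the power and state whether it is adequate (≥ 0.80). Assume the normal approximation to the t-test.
Power ≈ 0.36; the study is underpowered (power < 0.80)

Power calculation (paired t-test, normal approximation):
z_β = d · √n - z_{α/2}
z_β = 0.21 · √38 - 1.645
z_β = 0.21 · 6.164 - 1.645
z_β = -0.350

Power = Φ(z_β) = Φ(-0.350) ≈ 0.363

Effect size d = 0.21 is small by Cohen's convention (0.2/0.5/0.8).

Threshold: power ≥ 0.80 is conventionally adequate.
Power ≈ 0.36 → the study is underpowered (power < 0.80).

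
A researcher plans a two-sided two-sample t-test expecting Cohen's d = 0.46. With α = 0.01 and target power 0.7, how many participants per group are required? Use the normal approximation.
n = 91 per group

Sample size formula (two-sample t-test, normal approximation):
n = 2 · ((z_{α/2} + z_β) / d)²

z_{α/2} = 2.576 (for α = 0.01, two-sided)
z_β = 0.524 (for power = 0.7)
d = 0.46

n = 2 · ((2.576 + 0.524) / 0.46)²
n = 2 · (6.739)²
n ≈ 90.83
Round up to the next whole number: n = 91 per group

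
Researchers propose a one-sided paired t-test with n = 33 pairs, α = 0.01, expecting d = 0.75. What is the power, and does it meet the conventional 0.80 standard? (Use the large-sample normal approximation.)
Power ≈ 0.98; the study is adequately powered (power ≥ 0.80)

Power calculation (paired t-test, normal approximation):
z_β = d · √n - z_α
z_β = 0.75 · √33 - 2.326
z_β = 0.75 · 5.745 - 2.326
z_β = 1.982

Power = Φ(z_β) = Φ(1.982) ≈ 0.976

Effect size d = 0.75 is medium by Cohen's convention (0.2/0.5/0.8).

Threshold: power ≥ 0.80 is conventionally adequate.
Power ≈ 0.98 → the study is adequately powered (power ≥ 0.80).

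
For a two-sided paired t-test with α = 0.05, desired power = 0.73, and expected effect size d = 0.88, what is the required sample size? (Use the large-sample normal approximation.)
n = 9 pairs

Sample size formula (paired t-test, normal approximation):
n = ((z_{α/2} + z_β) / d)²

z_{α/2} = 1.960 (for α = 0.05, two-sided)
z_β = 0.613 (for power = 0.73)
d = 0.88

n = ((1.960 + 0.613) / 0.88)²
n = (2.924)²
n ≈ 8.55
Round up to the next whole number: n = 9 pairs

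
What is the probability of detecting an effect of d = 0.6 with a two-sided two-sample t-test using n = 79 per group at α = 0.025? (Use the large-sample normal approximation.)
Power ≈ 0.94

Power calculation (two-sample t-test, normal approximation):
z_β = d · √(n/2) - z_{α/2}
z_β = 0.6 · √(79/2) - 2.241
z_β = 0.6 · 6.285 - 2.241
z_β = 1.530

Power = Φ(z_β) = Φ(1.530) ≈ 0.937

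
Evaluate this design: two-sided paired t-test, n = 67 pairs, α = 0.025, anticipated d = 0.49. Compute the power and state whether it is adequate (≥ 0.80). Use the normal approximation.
Power ≈ 0.96; the study is adequately powered (power ≥ 0.80)

Power calculation (paired t-test, normal approximation):
z_β = d · √n - z_{α/2}
z_β = 0.49 · √67 - 2.241
z_β = 0.49 · 8.185 - 2.241
z_β = 1.769

Power = Φ(z_β) = Φ(1.769) ≈ 0.962

Effect size d = 0.49 is small by Cohen's convention (0.2/0.5/0.8).

Threshold: power ≥ 0.80 is conventionally adequate.
Power ≈ 0.96 → the study is adequately powered (power ≥ 0.80).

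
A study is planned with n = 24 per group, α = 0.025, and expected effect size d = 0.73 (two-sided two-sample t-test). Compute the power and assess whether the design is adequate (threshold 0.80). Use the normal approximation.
Power ≈ 0.61; the study is underpowered (power < 0.80)

Power calculation (two-sample t-test, normal approximation):
z_β = d · √(n/2) - z_{α/2}
z_β = 0.73 · √(24/2) - 2.241
z_β = 0.73 · 3.464 - 2.241
z_β = 0.287

Power = Φ(z_β) = Φ(0.287) ≈ 0.613

Effect size d = 0.73 is medium by Cohen's convention (0.2/0.5/0.8).

Threshold: power ≥ 0.80 is conventionally adequate.
Power ≈ 0.61 → the study is underpowered (power < 0.80).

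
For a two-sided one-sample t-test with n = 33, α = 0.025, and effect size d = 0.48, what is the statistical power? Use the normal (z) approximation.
Power ≈ 0.70

Power calculation (one-sample t-test, normal approximation):
z_β = d · √n - z_{α/2}
z_β = 0.48 · √33 - 2.241
z_β = 0.48 · 5.745 - 2.241
z_β = 0.516

Power = Φ(z_β) = Φ(0.516) ≈ 0.697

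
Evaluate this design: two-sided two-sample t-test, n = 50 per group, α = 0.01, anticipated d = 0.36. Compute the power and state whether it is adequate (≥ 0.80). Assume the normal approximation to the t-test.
Power ≈ 0.22; the study is underpowered (power < 0.80)

Power calculation (two-sample t-test, normal approximation):
z_β = d · √(n/2) - z_{α/2}
z_β = 0.36 · √(50/2) - 2.576
z_β = 0.36 · 5.000 - 2.576
z_β = -0.776

Power = Φ(z_β) = Φ(-0.776) ≈ 0.219

Effect size d = 0.36 is small by Cohen's convention (0.2/0.5/0.8).

Threshold: power ≥ 0.80 is conventionally adequate.
Power ≈ 0.22 → the study is underpowered (power < 0.80).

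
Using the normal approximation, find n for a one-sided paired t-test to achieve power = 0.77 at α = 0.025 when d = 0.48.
n = 32 pairs

Sample size formula (paired t-test, normal approximation):
n = ((z_α + z_β) / d)²

z_α = 1.960 (for α = 0.025, one-sided)
z_β = 0.739 (for power = 0.77)
d = 0.48

n = ((1.960 + 0.739) / 0.48)²
n = (5.623)²
n ≈ 31.62
Round up to the next whole number: n = 32 pairs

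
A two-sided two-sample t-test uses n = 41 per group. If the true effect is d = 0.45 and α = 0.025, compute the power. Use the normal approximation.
Power ≈ 0.42

Power calculation (two-sample t-test, normal approximation):
z_β = d · √(n/2) - z_{α/2}
z_β = 0.45 · √(41/2) - 2.241
z_β = 0.45 · 4.528 - 2.241
z_β = -0.204

Power = Φ(z_β) = Φ(-0.204) ≈ 0.419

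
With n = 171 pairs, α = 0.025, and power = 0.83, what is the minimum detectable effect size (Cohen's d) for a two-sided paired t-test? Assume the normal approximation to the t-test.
d ≈ 0.24

Minimum detectable effect (paired t-test, normal approximation):
d = (z_{α/2} + z_β) / √n
d = (2.241 + 0.954) / √171
d = 3.196 / 13.077
d ≈ 0.24

By Cohen's convention (0.2 small / 0.5 medium / 0.8 large): small effect.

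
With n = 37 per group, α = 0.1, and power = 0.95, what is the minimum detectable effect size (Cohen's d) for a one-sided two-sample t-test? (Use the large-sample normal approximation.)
d ≈ 0.68

Minimum detectable effect (two-sample t-test, normal approximation):
d = (z_α + z_β) / √(n/2)
d = (1.282 + 1.645) / √(37/2)
d = 2.926 / 4.301
d ≈ 0.68

By Cohen's convention (0.2 small / 0.5 medium / 0.8 large): medium effect.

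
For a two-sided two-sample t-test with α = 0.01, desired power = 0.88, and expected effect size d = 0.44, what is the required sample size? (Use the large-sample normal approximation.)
n = 146 per group

Sample size formula (two-sample t-test, normal approximation):
n = 2 · ((z_{α/2} + z_β) / d)²

z_{α/2} = 2.576 (for α = 0.01, two-sided)
z_β = 1.175 (for power = 0.88)
d = 0.44

n = 2 · ((2.576 + 1.175) / 0.44)²
n = 2 · (8.525)²
n ≈ 145.35
Round up to the next whole number: n = 146 per group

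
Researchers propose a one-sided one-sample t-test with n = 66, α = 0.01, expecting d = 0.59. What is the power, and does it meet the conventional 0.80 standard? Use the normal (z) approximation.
Power ≈ 0.99; the study is adequately powered (power ≥ 0.80)

Power calculation (one-sample t-test, normal approximation):
z_β = d · √n - z_α
z_β = 0.59 · √66 - 2.326
z_β = 0.59 · 8.124 - 2.326
z_β = 2.467

Power = Φ(z_β) = Φ(2.467) ≈ 0.993

Effect size d = 0.59 is medium by Cohen's convention (0.2/0.5/0.8).

Threshold: power ≥ 0.80 is conventionally adequate.
Power ≈ 0.99 → the study is adequately powered (power ≥ 0.80).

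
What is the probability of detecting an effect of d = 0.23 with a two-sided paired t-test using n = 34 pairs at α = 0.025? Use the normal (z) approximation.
Power ≈ 0.18

Power calculation (paired t-test, normal approximation):
z_β = d · √n - z_{α/2}
z_β = 0.23 · √34 - 2.241
z_β = 0.23 · 5.831 - 2.241
z_β = -0.900

Power = Φ(z_β) = Φ(-0.900) ≈ 0.184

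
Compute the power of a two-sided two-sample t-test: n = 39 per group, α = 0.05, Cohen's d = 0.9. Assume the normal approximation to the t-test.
Power ≈ 0.98

Power calculation (two-sample t-test, normal approximation):
z_β = d · √(n/2) - z_{α/2}
z_β = 0.9 · √(39/2) - 1.960
z_β = 0.9 · 4.416 - 1.960
z_β = 2.014

Power = Φ(z_β) = Φ(2.014) ≈ 0.978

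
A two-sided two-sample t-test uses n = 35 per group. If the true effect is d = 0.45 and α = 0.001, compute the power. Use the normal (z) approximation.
Power ≈ 0.08

Power calculation (two-sample t-test, normal approximation):
z_β = d · √(n/2) - z_{α/2}
z_β = 0.45 · √(35/2) - 3.291
z_β = 0.45 · 4.183 - 3.291
z_β = -1.408

Power = Φ(z_β) = Φ(-1.408) ≈ 0.080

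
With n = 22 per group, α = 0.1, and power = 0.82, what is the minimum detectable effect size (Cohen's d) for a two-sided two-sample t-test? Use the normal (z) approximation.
d ≈ 0.77

Minimum detectable effect (two-sample t-test, normal approximation):
d = (z_{α/2} + z_β) / √(n/2)
d = (1.645 + 0.915) / √(22/2)
d = 2.560 / 3.317
d ≈ 0.77

By Cohen's convention (0.2 small / 0.5 medium / 0.8 large): medium effect.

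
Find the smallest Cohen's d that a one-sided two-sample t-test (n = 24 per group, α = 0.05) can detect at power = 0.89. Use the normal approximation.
d ≈ 0.83

Minimum detectable effect (two-sample t-test, normal approximation):
d = (z_α + z_β) / √(n/2)
d = (1.645 + 1.227) / √(24/2)
d = 2.871 / 3.464
d ≈ 0.83

By Cohen's convention (0.2 small / 0.5 medium / 0.8 large): large effect.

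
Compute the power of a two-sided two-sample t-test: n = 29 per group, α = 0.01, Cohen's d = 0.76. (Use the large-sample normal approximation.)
Power ≈ 0.62

Power calculation (two-sample t-test, normal approximation):
z_β = d · √(n/2) - z_{α/2}
z_β = 0.76 · √(29/2) - 2.576
z_β = 0.76 · 3.808 - 2.576
z_β = 0.318

Power = Φ(z_β) = Φ(0.318) ≈ 0.625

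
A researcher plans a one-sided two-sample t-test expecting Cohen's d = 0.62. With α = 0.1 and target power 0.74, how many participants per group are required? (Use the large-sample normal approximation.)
n = 20 per group

Sample size formula (two-sample t-test, normal approximation):
n = 2 · ((z_α + z_β) / d)²

z_α = 1.282 (for α = 0.1, one-sided)
z_β = 0.643 (for power = 0.74)
d = 0.62

n = 2 · ((1.282 + 0.643) / 0.62)²
n = 2 · (3.105)²
n ≈ 19.28
Round up to the next whole number: n = 20 per group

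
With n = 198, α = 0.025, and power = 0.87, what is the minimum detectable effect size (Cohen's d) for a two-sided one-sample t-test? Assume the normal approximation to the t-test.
d ≈ 0.24

Minimum detectable effect (one-sample t-test, normal approximation):
d = (z_{α/2} + z_β) / √n
d = (2.241 + 1.126) / √198
d = 3.368 / 14.071
d ≈ 0.24

By Cohen's convention (0.2 small / 0.5 medium / 0.8 large): small effect.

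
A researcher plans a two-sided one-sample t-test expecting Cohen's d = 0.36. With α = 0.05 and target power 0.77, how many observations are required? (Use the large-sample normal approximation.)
n = 57

Sample size formula (one-sample t-test, normal approximation):
n = ((z_{α/2} + z_β) / d)²

z_{α/2} = 1.960 (for α = 0.05, two-sided)
z_β = 0.739 (for power = 0.77)
d = 0.36

n = ((1.960 + 0.739) / 0.36)²
n = (7.497)²
n ≈ 56.21
Round up to the next whole number: n = 57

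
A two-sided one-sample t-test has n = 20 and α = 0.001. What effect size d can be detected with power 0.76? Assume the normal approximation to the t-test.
d ≈ 0.89

Minimum detectable effect (one-sample t-test, normal approximation):
d = (z_{α/2} + z_β) / √n
d = (3.291 + 0.706) / √20
d = 3.997 / 4.472
d ≈ 0.89

By Cohen's convention (0.2 small / 0.5 medium / 0.8 large): large effect.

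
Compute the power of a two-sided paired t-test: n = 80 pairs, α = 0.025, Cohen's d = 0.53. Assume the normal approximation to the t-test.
Power ≈ 0.99

Power calculation (paired t-test, normal approximation):
z_β = d · √n - z_{α/2}
z_β = 0.53 · √80 - 2.241
z_β = 0.53 · 8.944 - 2.241
z_β = 2.499

Power = Φ(z_β) = Φ(2.499) ≈ 0.994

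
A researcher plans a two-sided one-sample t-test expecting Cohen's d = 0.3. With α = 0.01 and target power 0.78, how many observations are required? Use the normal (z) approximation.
n = 125

Sample size formula (one-sample t-test, normal approximation):
n = ((z_{α/2} + z_β) / d)²

z_{α/2} = 2.576 (for α = 0.01, two-sided)
z_β = 0.772 (for power = 0.78)
d = 0.3

n = ((2.576 + 0.772) / 0.3)²
n = (11.160)²
n ≈ 124.55
Round up to the next whole number: n = 125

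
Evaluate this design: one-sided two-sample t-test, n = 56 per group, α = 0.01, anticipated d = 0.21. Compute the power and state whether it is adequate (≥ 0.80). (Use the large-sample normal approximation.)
Power ≈ 0.11; the study is underpowered (power < 0.80)

Power calculation (two-sample t-test, normal approximation):
z_β = d · √(n/2) - z_α
z_β = 0.21 · √(56/2) - 2.326
z_β = 0.21 · 5.292 - 2.326
z_β = -1.215

Power = Φ(z_β) = Φ(-1.215) ≈ 0.112

Effect size d = 0.21 is small by Cohen's convention (0.2/0.5/0.8).

Threshold: power ≥ 0.80 is conventionally adequate.
Power ≈ 0.11 → the study is underpowered (power < 0.80).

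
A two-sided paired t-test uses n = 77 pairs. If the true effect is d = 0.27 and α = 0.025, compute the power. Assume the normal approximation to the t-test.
Power ≈ 0.55

Power calculation (paired t-test, normal approximation):
z_β = d · √n - z_{α/2}
z_β = 0.27 · √77 - 2.241
z_β = 0.27 · 8.775 - 2.241
z_β = 0.128

Power = Φ(z_β) = Φ(0.128) ≈ 0.551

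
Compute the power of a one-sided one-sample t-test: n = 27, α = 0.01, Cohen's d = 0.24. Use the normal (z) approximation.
Power ≈ 0.14

Power calculation (one-sample t-test, normal approximation):
z_β = d · √n - z_α
z_β = 0.24 · √27 - 2.326
z_β = 0.24 · 5.196 - 2.326
z_β = -1.079

Power = Φ(z_β) = Φ(-1.079) ≈ 0.140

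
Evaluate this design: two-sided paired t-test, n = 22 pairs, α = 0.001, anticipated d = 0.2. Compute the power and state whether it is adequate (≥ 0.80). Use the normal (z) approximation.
Power ≈ 0.01; the study is underpowered (power < 0.80)

Power calculation (paired t-test, normal approximation):
z_β = d · √n - z_{α/2}
z_β = 0.2 · √22 - 3.291
z_β = 0.2 · 4.690 - 3.291
z_β = -2.352

Power = Φ(z_β) = Φ(-2.352) ≈ 0.009

Effect size d = 0.2 is small by Cohen's convention (0.2/0.5/0.8).

Threshold: power ≥ 0.80 is conventionally adequate.
Power ≈ 0.01 → the study is underpowered (power < 0.80).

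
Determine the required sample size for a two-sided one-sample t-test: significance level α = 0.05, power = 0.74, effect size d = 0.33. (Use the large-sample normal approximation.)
n = 63

Sample size formula (one-sample t-test, normal approximation):
n = ((z_{α/2} + z_β) / d)²

z_{α/2} = 1.960 (for α = 0.05, two-sided)
z_β = 0.643 (for power = 0.74)
d = 0.33

n = ((1.960 + 0.643) / 0.33)²
n = (7.888)²
n ≈ 62.22
Round up to the next whole number: n = 63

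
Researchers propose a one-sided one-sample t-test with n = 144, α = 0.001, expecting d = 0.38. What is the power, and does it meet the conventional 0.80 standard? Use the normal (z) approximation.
Power ≈ 0.93; the study is adequately powered (power ≥ 0.80)

Power calculation (one-sample t-test, normal approximation):
z_β = d · √n - z_α
z_β = 0.38 · √144 - 3.090
z_β = 0.38 · 12.000 - 3.090
z_β = 1.470

Power = Φ(z_β) = Φ(1.470) ≈ 0.929

Effect size d = 0.38 is small by Cohen's convention (0.2/0.5/0.8).

Threshold: power ≥ 0.80 is conventionally adequate.
Power ≈ 0.93 → the study is adequately powered (power ≥ 0.80).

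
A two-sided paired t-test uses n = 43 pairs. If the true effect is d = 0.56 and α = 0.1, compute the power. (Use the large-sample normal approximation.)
Power ≈ 0.98

Power calculation (paired t-test, normal approximation):
z_β = d · √n - z_{α/2}
z_β = 0.56 · √43 - 1.645
z_β = 0.56 · 6.557 - 1.645
z_β = 2.027

Power = Φ(z_β) = Φ(2.027) ≈ 0.979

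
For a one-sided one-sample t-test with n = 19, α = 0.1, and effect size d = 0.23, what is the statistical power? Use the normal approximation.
Power ≈ 0.39

Power calculation (one-sample t-test, normal approximation):
z_β = d · √n - z_α
z_β = 0.23 · √19 - 1.282
z_β = 0.23 · 4.359 - 1.282
z_β = -0.279

Power = Φ(z_β) = Φ(-0.279) ≈ 0.390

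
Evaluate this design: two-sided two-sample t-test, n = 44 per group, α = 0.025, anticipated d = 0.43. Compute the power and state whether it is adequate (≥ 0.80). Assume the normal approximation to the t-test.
Power ≈ 0.41; the study is underpowered (power < 0.80)

Power calculation (two-sample t-test, normal approximation):
z_β = d · √(n/2) - z_{α/2}
z_β = 0.43 · √(44/2) - 2.241
z_β = 0.43 · 4.690 - 2.241
z_β = -0.225

Power = Φ(z_β) = Φ(-0.225) ≈ 0.411

Effect size d = 0.43 is small by Cohen's convention (0.2/0.5/0.8).

Threshold: power ≥ 0.80 is conventionally adequate.
Power ≈ 0.41 → the study is underpowered (power < 0.80).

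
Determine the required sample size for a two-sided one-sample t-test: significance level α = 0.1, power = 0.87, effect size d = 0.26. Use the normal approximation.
n = 114

Sample size formula (one-sample t-test, normal approximation):
n = ((z_{α/2} + z_β) / d)²

z_{α/2} = 1.645 (for α = 0.1, two-sided)
z_β = 1.126 (for power = 0.87)
d = 0.26

n = ((1.645 + 1.126) / 0.26)²
n = (10.658)²
n ≈ 113.59
Round up to the next whole number: n = 114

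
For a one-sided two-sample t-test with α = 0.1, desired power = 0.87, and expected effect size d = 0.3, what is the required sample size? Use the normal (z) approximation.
n = 129 per group

Sample size formula (two-sample t-test, normal approximation):
n = 2 · ((z_α + z_β) / d)²

z_α = 1.282 (for α = 0.1, one-sided)
z_β = 1.126 (for power = 0.87)
d = 0.3

n = 2 · ((1.282 + 1.126) / 0.3)²
n = 2 · (8.027)²
n ≈ 128.87
Round up to the next whole number: n = 129 per group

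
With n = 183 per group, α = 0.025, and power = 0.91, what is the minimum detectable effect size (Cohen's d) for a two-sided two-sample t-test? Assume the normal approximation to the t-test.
d ≈ 0.37

Minimum detectable effect (two-sample t-test, normal approximation):
d = (z_{α/2} + z_β) / √(n/2)
d = (2.241 + 1.341) / √(183/2)
d = 3.582 / 9.566
d ≈ 0.37

By Cohen's convention (0.2 small / 0.5 medium / 0.8 large): small effect.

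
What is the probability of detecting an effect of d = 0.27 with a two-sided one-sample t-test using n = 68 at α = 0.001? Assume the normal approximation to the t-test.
Power ≈ 0.14

Power calculation (one-sample t-test, normal approximation):
z_β = d · √n - z_{α/2}
z_β = 0.27 · √68 - 3.291
z_β = 0.27 · 8.246 - 3.291
z_β = -1.064

Power = Φ(z_β) = Φ(-1.064) ≈ 0.144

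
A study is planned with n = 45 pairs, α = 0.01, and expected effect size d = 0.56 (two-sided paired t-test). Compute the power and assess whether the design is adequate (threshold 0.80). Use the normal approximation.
Power ≈ 0.88; the study is adequately powered (power ≥ 0.80)

Power calculation (paired t-test, normal approximation):
z_β = d · √n - z_{α/2}
z_β = 0.56 · √45 - 2.576
z_β = 0.56 · 6.708 - 2.576
z_β = 1.181

Power = Φ(z_β) = Φ(1.181) ≈ 0.881

Effect size d = 0.56 is medium by Cohen's convention (0.2/0.5/0.8).

Threshold: power ≥ 0.80 is conventionally adequate.
Power ≈ 0.88 → the study is adequately powered (power ≥ 0.80).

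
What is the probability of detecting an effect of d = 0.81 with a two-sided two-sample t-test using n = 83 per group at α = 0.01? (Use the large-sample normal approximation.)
Power ≈ 1.00

Power calculation (two-sample t-test, normal approximation):
z_β = d · √(n/2) - z_{α/2}
z_β = 0.81 · √(83/2) - 2.576
z_β = 0.81 · 6.442 - 2.576
z_β = 2.642

Power = Φ(z_β) = Φ(2.642) ≈ 0.996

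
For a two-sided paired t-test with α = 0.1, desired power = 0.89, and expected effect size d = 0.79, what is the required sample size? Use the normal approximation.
n = 14 pairs

Sample size formula (paired t-test, normal approximation):
n = ((z_{α/2} + z_β) / d)²

z_{α/2} = 1.645 (for α = 0.1, two-sided)
z_β = 1.227 (for power = 0.89)
d = 0.79

n = ((1.645 + 1.227) / 0.79)²
n = (3.635)²
n ≈ 13.21
Round up to the next whole number: n = 14 pairs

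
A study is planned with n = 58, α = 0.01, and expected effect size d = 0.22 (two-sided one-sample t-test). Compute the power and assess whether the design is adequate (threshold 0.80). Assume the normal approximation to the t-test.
Power ≈ 0.18; the study is underpowered (power < 0.80)

Power calculation (one-sample t-test, normal approximation):
z_β = d · √n - z_{α/2}
z_β = 0.22 · √58 - 2.576
z_β = 0.22 · 7.616 - 2.576
z_β = -0.900

Power = Φ(z_β) = Φ(-0.900) ≈ 0.184

Effect size d = 0.22 is small by Cohen's convention (0.2/0.5/0.8).

Threshold: power ≥ 0.80 is conventionally adequate.
Power ≈ 0.18 → the study is underpowered (power < 0.80).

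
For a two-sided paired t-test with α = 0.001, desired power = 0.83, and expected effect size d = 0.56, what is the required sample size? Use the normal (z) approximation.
n = 58 pairs

Sample size formula (paired t-test, normal approximation):
n = ((z_{α/2} + z_β) / d)²

z_{α/2} = 3.291 (for α = 0.001, two-sided)
z_β = 0.954 (for power = 0.83)
d = 0.56

n = ((3.291 + 0.954) / 0.56)²
n = (7.580)²
n ≈ 57.46
Round up to the next whole number: n = 58 pairs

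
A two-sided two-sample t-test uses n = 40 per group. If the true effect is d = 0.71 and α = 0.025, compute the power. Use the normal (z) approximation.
Power ≈ 0.82

Power calculation (two-sample t-test, normal approximation):
z_β = d · √(n/2) - z_{α/2}
z_β = 0.71 · √(40/2) - 2.241
z_β = 0.71 · 4.472 - 2.241
z_β = 0.934

Power = Φ(z_β) = Φ(0.934) ≈ 0.825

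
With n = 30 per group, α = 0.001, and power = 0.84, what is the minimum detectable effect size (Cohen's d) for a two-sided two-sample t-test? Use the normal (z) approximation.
d ≈ 1.11

Minimum detectable effect (two-sample t-test, normal approximation):
d = (z_{α/2} + z_β) / √(n/2)
d = (3.291 + 0.994) / √(30/2)
d = 4.285 / 3.873
d ≈ 1.11

By Cohen's convention (0.2 small / 0.5 medium / 0.8 large): large effect.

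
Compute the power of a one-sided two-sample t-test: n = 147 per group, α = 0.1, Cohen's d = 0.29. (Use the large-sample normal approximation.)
Power ≈ 0.89

Power calculation (two-sample t-test, normal approximation):
z_β = d · √(n/2) - z_α
z_β = 0.29 · √(147/2) - 1.282
z_β = 0.29 · 8.573 - 1.282
z_β = 1.205

Power = Φ(z_β) = Φ(1.205) ≈ 0.886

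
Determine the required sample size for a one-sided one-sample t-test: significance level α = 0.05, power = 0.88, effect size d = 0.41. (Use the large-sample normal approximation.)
n = 48

Sample size formula (one-sample t-test, normal approximation):
n = ((z_α + z_β) / d)²

z_α = 1.645 (for α = 0.05, one-sided)
z_β = 1.175 (for power = 0.88)
d = 0.41

n = ((1.645 + 1.175) / 0.41)²
n = (6.878)²
n ≈ 47.31
Round up to the next whole number: n = 48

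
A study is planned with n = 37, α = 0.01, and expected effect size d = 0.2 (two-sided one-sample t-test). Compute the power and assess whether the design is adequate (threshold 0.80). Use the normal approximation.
Power ≈ 0.09; the study is underpowered (power < 0.80)

Power calculation (one-sample t-test, normal approximation):
z_β = d · √n - z_{α/2}
z_β = 0.2 · √37 - 2.576
z_β = 0.2 · 6.083 - 2.576
z_β = -1.359

Power = Φ(z_β) = Φ(-1.359) ≈ 0.087

Effect size d = 0.2 is small by Cohen's convention (0.2/0.5/0.8).

Threshold: power ≥ 0.80 is conventionally adequate.
Power ≈ 0.09 → the study is underpowered (power < 0.80).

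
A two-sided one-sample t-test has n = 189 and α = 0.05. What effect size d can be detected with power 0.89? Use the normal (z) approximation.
d ≈ 0.23

Minimum detectable effect (one-sample t-test, normal approximation):
d = (z_{α/2} + z_β) / √n
d = (1.960 + 1.227) / √189
d = 3.186 / 13.748
d ≈ 0.23

By Cohen's convention (0.2 small / 0.5 medium / 0.8 large): small effect.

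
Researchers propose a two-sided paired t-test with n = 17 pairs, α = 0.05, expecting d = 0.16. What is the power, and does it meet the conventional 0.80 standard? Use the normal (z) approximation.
Power ≈ 0.10; the study is underpowered (power < 0.80)

Power calculation (paired t-test, normal approximation):
z_β = d · √n - z_{α/2}
z_β = 0.16 · √17 - 1.960
z_β = 0.16 · 4.123 - 1.960
z_β = -1.300

Power = Φ(z_β) = Φ(-1.300) ≈ 0.097

Effect size d = 0.16 is very small by Cohen's convention (0.2/0.5/0.8).

Threshold: power ≥ 0.80 is conventionally adequate.
Power ≈ 0.10 → the study is underpowered (power < 0.80).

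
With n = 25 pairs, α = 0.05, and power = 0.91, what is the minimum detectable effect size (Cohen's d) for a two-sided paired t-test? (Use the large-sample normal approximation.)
d ≈ 0.66

Minimum detectable effect (paired t-test, normal approximation):
d = (z_{α/2} + z_β) / √n
d = (1.960 + 1.341) / √25
d = 3.301 / 5.000
d ≈ 0.66

By Cohen's convention (0.2 small / 0.5 medium / 0.8 large): medium effect.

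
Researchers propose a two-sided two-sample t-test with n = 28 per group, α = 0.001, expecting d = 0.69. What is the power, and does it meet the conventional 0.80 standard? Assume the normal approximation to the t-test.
Power ≈ 0.24; the study is underpowered (power < 0.80)

Power calculation (two-sample t-test, normal approximation):
z_β = d · √(n/2) - z_{α/2}
z_β = 0.69 · √(28/2) - 3.291
z_β = 0.69 · 3.742 - 3.291
z_β = -0.709

Power = Φ(z_β) = Φ(-0.709) ≈ 0.239

Effect size d = 0.69 is medium by Cohen's convention (0.2/0.5/0.8).

Threshold: power ≥ 0.80 is conventionally adequate.
Power ≈ 0.24 → the study is underpowered (power < 0.80).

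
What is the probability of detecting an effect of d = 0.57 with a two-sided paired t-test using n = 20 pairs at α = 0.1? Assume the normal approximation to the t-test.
Power ≈ 0.82

Power calculation (paired t-test, normal approximation):
z_β = d · √n - z_{α/2}
z_β = 0.57 · √20 - 1.645
z_β = 0.57 · 4.472 - 1.645
z_β = 0.904

Power = Φ(z_β) = Φ(0.904) ≈ 0.817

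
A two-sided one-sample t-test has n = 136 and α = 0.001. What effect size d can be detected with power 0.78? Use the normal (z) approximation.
d ≈ 0.35

Minimum detectable effect (one-sample t-test, normal approximation):
d = (z_{α/2} + z_β) / √n
d = (3.291 + 0.772) / √136
d = 4.063 / 11.662
d ≈ 0.35

By Cohen's convention (0.2 small / 0.5 medium / 0.8 large): small effect.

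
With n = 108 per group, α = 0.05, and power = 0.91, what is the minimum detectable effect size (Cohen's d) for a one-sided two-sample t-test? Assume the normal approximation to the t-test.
d ≈ 0.41

Minimum detectable effect (two-sample t-test, normal approximation):
d = (z_α + z_β) / √(n/2)
d = (1.645 + 1.341) / √(108/2)
d = 2.986 / 7.348
d ≈ 0.41

By Cohen's convention (0.2 small / 0.5 medium / 0.8 large): small effect.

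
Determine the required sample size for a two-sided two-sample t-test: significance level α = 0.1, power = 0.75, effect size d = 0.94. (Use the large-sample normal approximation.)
n = 13 per group

Sample size formula (two-sample t-test, normal approximation):
n = 2 · ((z_{α/2} + z_β) / d)²

z_{α/2} = 1.645 (for α = 0.1, two-sided)
z_β = 0.674 (for power = 0.75)
d = 0.94

n = 2 · ((1.645 + 0.674) / 0.94)²
n = 2 · (2.467)²
n ≈ 12.17
Round up to the next whole number: n = 13 per group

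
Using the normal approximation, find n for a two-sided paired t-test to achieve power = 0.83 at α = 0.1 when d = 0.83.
n = 10 pairs

Sample size formula (paired t-test, normal approximation):
n = ((z_{α/2} + z_β) / d)²

z_{α/2} = 1.645 (for α = 0.1, two-sided)
z_β = 0.954 (for power = 0.83)
d = 0.83

n = ((1.645 + 0.954) / 0.83)²
n = (3.131)²
n ≈ 9.80
Round up to the next whole number: n = 10 pairs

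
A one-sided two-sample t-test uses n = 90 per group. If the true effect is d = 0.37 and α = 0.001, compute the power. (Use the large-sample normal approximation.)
Power ≈ 0.27

Power calculation (two-sample t-test, normal approximation):
z_β = d · √(n/2) - z_α
z_β = 0.37 · √(90/2) - 3.090
z_β = 0.37 · 6.708 - 3.090
z_β = -0.608

Power = Φ(z_β) = Φ(-0.608) ≈ 0.272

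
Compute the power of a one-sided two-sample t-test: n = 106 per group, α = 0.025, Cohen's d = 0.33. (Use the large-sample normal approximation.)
Power ≈ 0.67

Power calculation (two-sample t-test, normal approximation):
z_β = d · √(n/2) - z_α
z_β = 0.33 · √(106/2) - 1.960
z_β = 0.33 · 7.280 - 1.960
z_β = 0.442

Power = Φ(z_β) = Φ(0.442) ≈ 0.671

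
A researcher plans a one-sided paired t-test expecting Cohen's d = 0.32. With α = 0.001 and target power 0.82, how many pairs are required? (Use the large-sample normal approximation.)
n = 157 pairs

Sample size formula (paired t-test, normal approximation):
n = ((z_α + z_β) / d)²

z_α = 3.090 (for α = 0.001, one-sided)
z_β = 0.915 (for power = 0.82)
d = 0.32

n = ((3.090 + 0.915) / 0.32)²
n = (12.516)²
n ≈ 156.65
Round up to the next whole number: n = 157 pairs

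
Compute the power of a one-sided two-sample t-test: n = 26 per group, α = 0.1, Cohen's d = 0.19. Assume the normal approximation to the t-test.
Power ≈ 0.28

Power calculation (two-sample t-test, normal approximation):
z_β = d · √(n/2) - z_α
z_β = 0.19 · √(26/2) - 1.282
z_β = 0.19 · 3.606 - 1.282
z_β = -0.596

Power = Φ(z_β) = Φ(-0.596) ≈ 0.275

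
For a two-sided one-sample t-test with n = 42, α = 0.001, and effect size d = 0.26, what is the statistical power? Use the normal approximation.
Power ≈ 0.05

Power calculation (one-sample t-test, normal approximation):
z_β = d · √n - z_{α/2}
z_β = 0.26 · √42 - 3.291
z_β = 0.26 · 6.481 - 3.291
z_β = -1.606

Power = Φ(z_β) = Φ(-1.606) ≈ 0.054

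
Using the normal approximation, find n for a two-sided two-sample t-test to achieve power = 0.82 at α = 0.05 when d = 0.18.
n = 511 per group

Sample size formula (two-sample t-test, normal approximation):
n = 2 · ((z_{α/2} + z_β) / d)²

z_{α/2} = 1.960 (for α = 0.05, two-sided)
z_β = 0.915 (for power = 0.82)
d = 0.18

n = 2 · ((1.960 + 0.915) / 0.18)²
n = 2 · (15.972)²
n ≈ 510.21
Round up to the next whole number: n = 511 per group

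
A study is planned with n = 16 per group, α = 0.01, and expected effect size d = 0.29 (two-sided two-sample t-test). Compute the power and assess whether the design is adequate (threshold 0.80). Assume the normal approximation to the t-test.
Power ≈ 0.04; the study is underpowered (power < 0.80)

Power calculation (two-sample t-test, normal approximation):
z_β = d · √(n/2) - z_{α/2}
z_β = 0.29 · √(16/2) - 2.576
z_β = 0.29 · 2.828 - 2.576
z_β = -1.756

Power = Φ(z_β) = Φ(-1.756) ≈ 0.040

Effect size d = 0.29 is small by Cohen's convention (0.2/0.5/0.8).

Threshold: power ≥ 0.80 is conventionally adequate.
Power ≈ 0.04 → the study is underpowered (power < 0.80).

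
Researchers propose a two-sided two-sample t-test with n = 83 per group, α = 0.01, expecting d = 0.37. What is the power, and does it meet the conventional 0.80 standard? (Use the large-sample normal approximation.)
Power ≈ 0.42; the study is underpowered (power < 0.80)

Power calculation (two-sample t-test, normal approximation):
z_β = d · √(n/2) - z_{α/2}
z_β = 0.37 · √(83/2) - 2.576
z_β = 0.37 · 6.442 - 2.576
z_β = -0.192

Power = Φ(z_β) = Φ(-0.192) ≈ 0.424

Effect size d = 0.37 is small by Cohen's convention (0.2/0.5/0.8).

Threshold: power ≥ 0.80 is conventionally adequate.
Power ≈ 0.42 → the study is underpowered (power < 0.80).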